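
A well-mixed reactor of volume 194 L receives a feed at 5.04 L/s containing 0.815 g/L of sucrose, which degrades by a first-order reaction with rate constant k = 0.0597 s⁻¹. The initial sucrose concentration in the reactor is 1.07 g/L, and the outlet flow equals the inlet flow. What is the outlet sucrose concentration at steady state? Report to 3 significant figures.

Species balance: V dC/dt = Q C_in − Q C − k V C.
At steady state: 0 = Q C_in − (Q + kV) C_ss, so C_ss = Q C_in/(Q + kV).
C_ss = 5.04·0.815/(5.04 + 0.0597·194) = 4.1076/16.622 = 0.24712 g/L.

0.247 g/L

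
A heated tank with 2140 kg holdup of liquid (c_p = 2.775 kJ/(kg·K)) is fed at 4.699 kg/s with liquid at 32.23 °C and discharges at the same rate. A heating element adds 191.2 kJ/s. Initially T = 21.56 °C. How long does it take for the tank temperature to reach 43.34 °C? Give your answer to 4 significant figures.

Unsteady energy balance on the tank contents: M c_p dT/dt = ṁ c_p (T_in − T) + 191.2.
τ = M/ṁ = 455.416 s; T_ss = T_in + Q̇/(ṁ c_p) = 46.8929 °C.
T(t) = T_ss + (T₀ − T_ss) e^(−t/τ). Set T = 43.34:
e^(−t/τ) = (43.34 − 46.8929)/(21.56 − 46.8929) = 0.140248
t = −455.416 · ln(0.140248) = 894.593 s.

894.6 s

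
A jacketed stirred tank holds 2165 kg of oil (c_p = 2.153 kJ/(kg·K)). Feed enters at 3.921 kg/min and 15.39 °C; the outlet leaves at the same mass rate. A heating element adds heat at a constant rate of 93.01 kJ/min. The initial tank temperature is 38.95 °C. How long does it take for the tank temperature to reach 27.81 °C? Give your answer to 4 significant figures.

1210 min

M c_p dT/dt = ṁ c_p (T_in − T) + Q̇.
τ = M/ṁ = 552.155 min; T_ss = T_in + Q̇/(ṁ c_p) = 26.4076 °C.
T(t) = T_ss + (T₀ − T_ss) e^(−t/τ). Set T = 27.81:
e^(−t/τ) = (27.81 − 26.4076)/(38.95 − 26.4076) = 0.111810
t = −552.155 · ln(0.111810) = 1209.75 min.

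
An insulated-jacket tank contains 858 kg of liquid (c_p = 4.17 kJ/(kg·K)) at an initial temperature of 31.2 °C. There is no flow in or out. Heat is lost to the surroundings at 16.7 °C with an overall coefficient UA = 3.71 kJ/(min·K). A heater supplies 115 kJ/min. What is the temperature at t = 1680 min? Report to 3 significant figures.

Energy balance: M c_p dT/dt = −UA(T − T_amb) + Q̇.
dT/dt = (T_ss − T)/τ with T_ss = T_amb + Q̇/UA = 16.7 + 115/3.71 = 47.697 °C, τ = M c_p/UA = 858·4.17/3.71 = 964.38 min.
T approaches T_ss exponentially: T(t) = T_ss + (T₀ − T_ss) e^(−t/τ).
T(1680) = 47.697 + (-16.497)·0.17516 = 44.808 °C.

44.8 °C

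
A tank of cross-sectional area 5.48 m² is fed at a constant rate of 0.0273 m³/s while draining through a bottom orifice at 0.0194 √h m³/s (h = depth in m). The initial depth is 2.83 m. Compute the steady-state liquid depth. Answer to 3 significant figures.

A dh/dt = Q_in − 0.0194 √h. Steady state requires inflow = outflow:
Q_in = 0.0194 √h_ss ⇒ √h_ss = 0.0273/0.0194 = 1.4072.
h_ss = 1.4072² = 1.9803 m. (Since h₀ = 2.83 m > h_ss, the level will fall toward this value.)

1.98 m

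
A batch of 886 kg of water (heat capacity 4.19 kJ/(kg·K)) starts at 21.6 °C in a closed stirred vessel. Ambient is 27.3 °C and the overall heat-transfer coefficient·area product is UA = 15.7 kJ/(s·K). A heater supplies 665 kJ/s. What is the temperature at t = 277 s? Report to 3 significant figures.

54.8 °C

M c_p dT/dt = −UA(T − T_amb) + Q̇.
dT/dt = (T_ss − T)/τ with T_ss = T_amb + Q̇/UA = 27.3 + 665/15.7 = 69.657 °C, τ = M c_p/UA = 886·4.19/15.7 = 236.45 s.
This is linear first-order; T(t) = T_ss + (T₀ − T_ss) e^(−t/τ).
T(277) = 69.657 + (-48.057)·0.30991 = 54.763 °C.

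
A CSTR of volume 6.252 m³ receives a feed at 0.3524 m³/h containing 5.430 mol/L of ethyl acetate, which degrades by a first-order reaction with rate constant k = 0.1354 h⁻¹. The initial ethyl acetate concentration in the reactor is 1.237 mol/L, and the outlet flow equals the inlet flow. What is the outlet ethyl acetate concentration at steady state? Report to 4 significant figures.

V dC/dt = Q(C_in − C) − k V C.
At steady state: 0 = Q C_in − (Q + kV) C_ss, so C_ss = Q C_in/(Q + kV).
C_ss = 0.3524·5.430/(0.3524 + 0.1354·6.252) = 1.91353/1.19892 = 1.59605 mol/L.

1.596 mol/L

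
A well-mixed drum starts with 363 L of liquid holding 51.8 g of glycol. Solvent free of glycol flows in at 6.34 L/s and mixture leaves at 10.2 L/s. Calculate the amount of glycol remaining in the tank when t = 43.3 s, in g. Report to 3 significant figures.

Total volume: dV/dt = Q_in − Q_out = -3.8600 L/s, so V(t) = 363 − 3.8600 t and V(43.3) = 195.86 L.
No glycol enters, so dm/dt = −Q_out · (m/V).
dm/m = −Q_out dt/(V₀ − 3.8600 t); integrating gives ln(m/m₀) = −(Q_out/(Q_in−Q_out)) ln(V/V₀).
m = m₀ (V₀/V)^(Q_out/(Q_in−Q_out)) = 51.8 × (363/195.86)^(-2.6425) = 10.145 g.

10.1 g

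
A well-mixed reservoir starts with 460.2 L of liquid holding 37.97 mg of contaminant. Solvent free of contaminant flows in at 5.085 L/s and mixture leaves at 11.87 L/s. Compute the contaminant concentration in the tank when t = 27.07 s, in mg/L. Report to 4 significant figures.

Total volume: dV/dt = Q_in − Q_out = -6.78500 L/s, so V(t) = 460.2 − 6.78500 t and V(27.07) = 276.530 L.
Solute balance: dm/dt = 0 − Q_out C = −Q_out m/V(t).
dm/m = −Q_out dt/(V₀ − 6.78500 t); integrating gives ln(m/m₀) = −(Q_out/(Q_in−Q_out)) ln(V/V₀).
m = m₀ (V₀/V)^(Q_out/(Q_in−Q_out)) = 37.97 × (460.2/276.530)^(-1.74945) = 15.5760 mg.
C = m/V = 15.5760/276.530 = 0.0563265 mg/L.

0.05633 mg/L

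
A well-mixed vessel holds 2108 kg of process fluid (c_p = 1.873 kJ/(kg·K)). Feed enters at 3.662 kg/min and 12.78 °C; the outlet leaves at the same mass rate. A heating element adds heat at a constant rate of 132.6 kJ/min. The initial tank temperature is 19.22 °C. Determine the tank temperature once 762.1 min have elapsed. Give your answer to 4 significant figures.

28.68 °C

M c_p dT/dt = ṁ c_p (T_in − T) + Q̇.
Rearrange: dT/dt = (T_ss − T)/τ with τ = M/ṁ = 575.642 min and T_ss = T_in + Q̇/(ṁ c_p) = 32.1125 °C.
Integrating: T(t) = T_ss + (T₀ − T_ss) e^(−t/τ).
T(762.1) = 32.1125 + (-12.8925)·e^(−762.1/575.642) = 32.1125 + (-12.8925)·0.266092 = 28.6819 °C.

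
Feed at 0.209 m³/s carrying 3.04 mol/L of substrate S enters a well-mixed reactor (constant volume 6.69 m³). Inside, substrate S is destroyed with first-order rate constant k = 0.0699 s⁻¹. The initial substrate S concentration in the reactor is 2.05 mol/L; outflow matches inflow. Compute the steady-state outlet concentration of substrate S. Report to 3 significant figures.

0.939 mol/L

Accumulation = in − out − consumed: V dC/dt = Q C_in − Q C − k V C.
Steady state (dC/dt = 0): C_ss = Q C_in/(Q + kV) = C_in/(1 + kV/Q).
C_ss = 0.209·3.04/(0.209 + 0.0699·6.69) = 0.63536/0.67663 = 0.93901 mol/L.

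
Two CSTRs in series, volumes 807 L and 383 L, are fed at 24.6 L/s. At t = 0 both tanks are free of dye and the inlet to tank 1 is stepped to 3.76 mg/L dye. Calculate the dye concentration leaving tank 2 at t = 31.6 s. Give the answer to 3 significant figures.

Time constants: τᵢ = Vᵢ/Q for each well-mixed tank.
τ₁ = 807/24.6 = 32.805 s; τ₂ = 383/24.6 = 15.569 s.
Solving the cascade with C₁(0)=C₂(0)=0 gives C₂(t) = C_in[1 − (τ₁ e^(−t/τ₁) − τ₂ e^(−t/τ₂))/(τ₁ − τ₂)].
At t = 31.6: e^(−t/τ₁) = 0.38164, e^(−t/τ₂) = 0.13138.
C₂ = 3.76·[1 − (32.805·0.38164 − 15.569·0.13138)/(17.236)] = 3.76·0.39230 = 1.4750 mg/L.

1.48 mg/L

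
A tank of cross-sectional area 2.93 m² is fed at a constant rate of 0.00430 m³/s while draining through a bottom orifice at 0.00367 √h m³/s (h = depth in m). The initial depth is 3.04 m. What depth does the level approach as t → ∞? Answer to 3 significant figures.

1.37 m

Volume balance on the tank: A dh/dt = Q_in − 0.00367 √h. At steady state dh/dt = 0:
Q_in = 0.00367 √h_ss ⇒ √h_ss = 0.00430/0.00367 = 1.1717.
h_ss = 1.1717² = 1.3728 m. (Since h₀ = 3.04 m > h_ss, the level will fall toward this value.)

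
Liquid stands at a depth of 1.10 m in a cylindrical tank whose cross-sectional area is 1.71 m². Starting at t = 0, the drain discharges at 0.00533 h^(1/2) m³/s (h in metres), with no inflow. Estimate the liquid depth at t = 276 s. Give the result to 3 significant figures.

0.383 m

With no inflow, A dh/dt = −0.00533 √h.
∫ h^(−1/2) dh = −(0.00533/A) ∫ dt, giving 2√h = 2√h₀ − (0.00533/A) t.
√h = √1.10 − 0.00533·276/(2·1.71) = 1.0488 − 0.43014 = 0.61867.
h = 0.61867² = 0.38275 m.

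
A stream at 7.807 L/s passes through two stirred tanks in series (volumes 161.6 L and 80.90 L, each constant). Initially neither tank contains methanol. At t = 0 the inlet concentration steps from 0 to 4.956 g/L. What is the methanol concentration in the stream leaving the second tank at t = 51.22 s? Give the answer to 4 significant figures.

4.156 g/L

Each tank obeys Vᵢ dCᵢ/dt = Q(Cᵢ₋₁ − Cᵢ), so τᵢ = Vᵢ/Q.
τ₁ = 161.6/7.807 = 20.6994 s; τ₂ = 80.90/7.807 = 10.3625 s.
Solving the cascade with C₁(0)=C₂(0)=0 gives C₂(t) = C_in[1 − (τ₁ e^(−t/τ₁) − τ₂ e^(−t/τ₂))/(τ₁ − τ₂)].
At t = 51.22: e^(−t/τ₁) = 0.0842075, e^(−t/τ₂) = 0.00713442.
C₂ = 4.956·[1 − (20.6994·0.0842075 − 10.3625·0.00713442)/(10.3369)] = 4.956·0.838528 = 4.15575 g/L.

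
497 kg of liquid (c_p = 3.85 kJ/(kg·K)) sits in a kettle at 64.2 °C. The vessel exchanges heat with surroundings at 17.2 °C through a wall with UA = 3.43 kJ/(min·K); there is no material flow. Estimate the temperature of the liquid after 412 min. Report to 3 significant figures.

Lumped-capacitance energy balance: M c_p dT/dt = UA(T_amb − T).
dT/dt = (T_ss − T)/τ with T_ss = T_amb = 17.200 °C, τ = M c_p/UA = 497·3.85/3.43 = 557.86 min.
Solution: T(t) = T_ss + (T₀ − T_ss) e^(−t/τ).
T(412) = 17.200 + (47.000)·0.47781 = 39.657 °C.

39.7 °C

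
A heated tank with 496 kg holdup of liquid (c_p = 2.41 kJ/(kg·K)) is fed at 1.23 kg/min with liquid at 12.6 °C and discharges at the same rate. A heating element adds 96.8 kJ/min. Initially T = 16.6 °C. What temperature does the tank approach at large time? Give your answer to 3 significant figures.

Heat balance on the well-mixed liquid: M c_p dT/dt = ṁ c_p (T_in − T) + 96.8.
At steady state dT/dt = 0 ⇒ T_ss = T_in + Q̇/(ṁ c_p) = 12.6 + 96.8/(1.23·2.41) = 45.255 °C.

45.3 °C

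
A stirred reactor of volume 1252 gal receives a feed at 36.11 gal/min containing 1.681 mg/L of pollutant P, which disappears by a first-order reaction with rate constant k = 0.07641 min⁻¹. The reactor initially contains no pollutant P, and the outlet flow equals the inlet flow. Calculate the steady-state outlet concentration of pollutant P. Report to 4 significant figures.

Accumulation = in − out − consumed: V dC/dt = Q C_in − Q C − k V C.
Steady state (dC/dt = 0): C_ss = Q C_in/(Q + kV) = C_in/(1 + kV/Q).
C_ss = 36.11·1.681/(36.11 + 0.07641·1252) = 60.7009/131.775 = 0.460639 mg/L.

0.4606 mg/L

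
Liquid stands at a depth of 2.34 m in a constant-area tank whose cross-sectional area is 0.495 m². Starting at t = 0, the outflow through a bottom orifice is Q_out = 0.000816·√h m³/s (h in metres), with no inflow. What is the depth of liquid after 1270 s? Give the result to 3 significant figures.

A dh/dt = −Q_out = −0.000816 √h.
Separate and integrate: 2(√h − √h₀) = −(0.000816/A) t.
√h = √2.34 − 0.000816·1270/(2·0.495) = 1.5297 − 1.0468 = 0.48292.
h = 0.48292² = 0.23321 m.

0.233 m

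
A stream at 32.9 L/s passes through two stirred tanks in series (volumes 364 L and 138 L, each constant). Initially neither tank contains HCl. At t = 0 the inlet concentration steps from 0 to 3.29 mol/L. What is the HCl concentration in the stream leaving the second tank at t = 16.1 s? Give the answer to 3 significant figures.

2.10 mol/L

Time constants: τᵢ = Vᵢ/Q for each well-mixed tank.
τ₁ = 364/32.9 = 11.064 s; τ₂ = 138/32.9 = 4.1945 s.
Tank 1: C₁ = C_in(1 − e^(−t/τ₁)). Tank 2 (τ₁ ≠ τ₂): C₂ = C_in[1 − (τ₁ e^(−t/τ₁) − τ₂ e^(−t/τ₂))/(τ₁ − τ₂)].
At t = 16.1: e^(−t/τ₁) = 0.23336, e^(−t/τ₂) = 0.021529.
C₂ = 3.29·[1 − (11.064·0.23336 − 4.1945·0.021529)/(6.8693)] = 3.29·0.63730 = 2.0967 mol/L.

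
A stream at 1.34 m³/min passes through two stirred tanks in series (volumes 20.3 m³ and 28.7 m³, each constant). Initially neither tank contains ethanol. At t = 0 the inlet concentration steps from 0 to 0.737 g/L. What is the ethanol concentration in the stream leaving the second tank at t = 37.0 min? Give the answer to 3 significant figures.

0.444 g/L

Time constants: τᵢ = Vᵢ/Q for each well-mixed tank.
τ₁ = 20.3/1.34 = 15.149 min; τ₂ = 28.7/1.34 = 21.418 min.
Solving the cascade with C₁(0)=C₂(0)=0 gives C₂(t) = C_in[1 − (τ₁ e^(−t/τ₁) − τ₂ e^(−t/τ₂))/(τ₁ − τ₂)].
At t = 37.0: e^(−t/τ₁) = 0.086955, e^(−t/τ₂) = 0.17772.
C₂ = 0.737·[1 − (15.149·0.086955 − 21.418·0.17772)/(-6.2687)] = 0.737·0.60292 = 0.44435 g/L.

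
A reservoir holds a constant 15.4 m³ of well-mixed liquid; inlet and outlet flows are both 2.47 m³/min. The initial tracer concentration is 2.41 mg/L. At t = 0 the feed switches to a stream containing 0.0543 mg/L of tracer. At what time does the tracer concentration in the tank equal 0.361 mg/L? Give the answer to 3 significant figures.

Transient balance on the dissolved component: V dC/dt = Q(C_in − C), so τ = V/Q = 6.2348 min.
C(t) = C_in + (C₀ − C_in) e^(−t/τ). Set C = 0.361 and solve for t:
e^(−t/τ) = (C − C_in)/(C₀ − C_in) = (0.361 − 0.0543)/(2.41 − 0.0543) = 0.13019
t = −τ ln(…) = 6.2348 × 2.0387 = 12.711 min.

12.7 min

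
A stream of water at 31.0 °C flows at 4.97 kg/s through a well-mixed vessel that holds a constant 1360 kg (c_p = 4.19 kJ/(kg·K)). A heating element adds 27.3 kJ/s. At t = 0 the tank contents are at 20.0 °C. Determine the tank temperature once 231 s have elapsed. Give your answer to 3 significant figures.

27.0 °C

Unsteady energy balance on the tank contents: M c_p dT/dt = ṁ c_p (T_in − T) + 27.3.
Rearrange: dT/dt = (T_ss − T)/τ with τ = M/ṁ = 273.64 s and T_ss = T_in + Q̇/(ṁ c_p) = 32.311 °C.
Solution: T(t) = T_ss + (T₀ − T_ss) e^(−t/τ).
T(231) = 32.311 + (-12.311)·e^(−231/273.64) = 32.311 + (-12.311)·0.42991 = 27.018 °C.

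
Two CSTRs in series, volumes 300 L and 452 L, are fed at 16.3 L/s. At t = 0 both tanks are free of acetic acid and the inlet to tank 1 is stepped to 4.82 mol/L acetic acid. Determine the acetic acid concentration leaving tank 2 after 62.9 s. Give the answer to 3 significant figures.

3.65 mol/L

Each tank obeys Vᵢ dCᵢ/dt = Q(Cᵢ₋₁ − Cᵢ), so τᵢ = Vᵢ/Q.
τ₁ = 300/16.3 = 18.405 s; τ₂ = 452/16.3 = 27.730 s.
Solving the cascade with C₁(0)=C₂(0)=0 gives C₂(t) = C_in[1 − (τ₁ e^(−t/τ₁) − τ₂ e^(−t/τ₂))/(τ₁ − τ₂)].
At t = 62.9: e^(−t/τ₁) = 0.032792, e^(−t/τ₂) = 0.10349.
C₂ = 4.82·[1 − (18.405·0.032792 − 27.730·0.10349)/(-9.3252)] = 4.82·0.75698 = 3.6486 mol/L.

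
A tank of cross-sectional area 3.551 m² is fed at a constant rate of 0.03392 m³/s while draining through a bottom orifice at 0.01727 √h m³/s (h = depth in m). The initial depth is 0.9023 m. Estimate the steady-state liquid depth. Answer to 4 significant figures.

3.858 m

A dh/dt = Q_in − 0.01727 √h. Steady state requires inflow = outflow:
Q_in = 0.01727 √h_ss ⇒ √h_ss = 0.03392/0.01727 = 1.96410.
h_ss = 1.96410² = 3.85769 m. (Since h₀ = 0.9023 m < h_ss, the level will rise toward this value.)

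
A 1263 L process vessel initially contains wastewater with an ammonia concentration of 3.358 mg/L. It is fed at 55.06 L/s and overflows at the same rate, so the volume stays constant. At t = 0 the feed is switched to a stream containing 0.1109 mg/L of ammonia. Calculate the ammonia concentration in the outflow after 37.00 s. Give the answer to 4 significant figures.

0.7580 mg/L

Accumulation = in − out for the solute gives V dC/dt = Q(C_in − C).
Rewrite as dC/dt + C/τ = C_in/τ, τ = V/Q = 22.9386 s.
C approaches C_in exponentially: C(t) = C_in + (C₀ − C_in) e^(−t/τ).
C(37.00) = 0.1109 + (3.358 − 0.1109)·e^(−37.00/22.9386) = 0.1109 + (3.24710)·0.199289 = 0.758010 mg/L.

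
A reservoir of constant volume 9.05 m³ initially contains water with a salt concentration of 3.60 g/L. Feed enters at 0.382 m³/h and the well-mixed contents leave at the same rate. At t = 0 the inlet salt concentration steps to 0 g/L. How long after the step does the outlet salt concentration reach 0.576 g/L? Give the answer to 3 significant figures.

Unsteady species balance (constant V, well mixed): V dC/dt = Q(C_in − C), so τ = V/Q = 23.691 h.
C(t) = C_in + (C₀ − C_in) e^(−t/τ). Set C = 0.576 and solve for t:
e^(−t/τ) = (C − C_in)/(C₀ − C_in) = (0.576 − 0)/(3.60 − 0) = 0.16000
t = −τ ln(…) = 23.691 × 1.8326 = 43.416 h.

43.4 h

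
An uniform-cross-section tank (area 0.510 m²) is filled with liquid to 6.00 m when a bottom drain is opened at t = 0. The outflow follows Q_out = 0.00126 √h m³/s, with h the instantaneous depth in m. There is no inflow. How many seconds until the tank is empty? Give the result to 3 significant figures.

1980 s

Volume balance on the tank: A dh/dt = −0.00126 √h.
This is separable: 2 d(√h)/dt = −0.00126/A, so √h = √h₀ − (0.00126/(2A)) t.
Tank is empty when √h = 0: t_empty = 2A√h₀/0.00126.
t_empty = 2·0.510·√6.00/0.00126 = 1.0200·2.4495/0.00126 = 1982.9 s.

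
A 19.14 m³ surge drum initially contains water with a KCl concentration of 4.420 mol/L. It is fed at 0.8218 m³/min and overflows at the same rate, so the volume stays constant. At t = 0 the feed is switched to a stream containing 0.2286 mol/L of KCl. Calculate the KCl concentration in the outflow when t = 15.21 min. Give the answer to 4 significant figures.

2.410 mol/L

Transient balance on the dissolved component: V dC/dt = Q(C_in − C).
So dC/dt = (C_in − C)/τ with τ = V/Q = 19.14/0.8218 = 23.2903 min.
C approaches C_in exponentially: C(t) = C_in + (C₀ − C_in) e^(−t/τ).
C(15.21) = 0.2286 + (4.420 − 0.2286)·e^(−15.21/23.2903) = 0.2286 + (4.19140)·0.520450 = 2.41002 mol/L.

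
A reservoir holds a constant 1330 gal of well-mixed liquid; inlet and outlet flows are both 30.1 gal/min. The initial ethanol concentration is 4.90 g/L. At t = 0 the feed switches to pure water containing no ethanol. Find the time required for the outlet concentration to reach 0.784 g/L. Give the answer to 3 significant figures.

Species balance: V dC/dt = Q(C_in − C) ⇒ τ = V/Q = 44.186 min.
C(t) = C_in + (C₀ − C_in) e^(−t/τ). Set C = 0.784 and solve for t:
e^(−t/τ) = (C − C_in)/(C₀ − C_in) = (0.784 − 0)/(4.90 − 0) = 0.16000
t = −τ ln(…) = 44.186 × 1.8326 = 80.975 min.

81.0 min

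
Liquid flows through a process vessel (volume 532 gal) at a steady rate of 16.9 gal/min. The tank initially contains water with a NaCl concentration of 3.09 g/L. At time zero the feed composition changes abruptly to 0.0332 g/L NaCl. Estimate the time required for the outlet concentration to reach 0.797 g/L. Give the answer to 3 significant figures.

43.7 min

Species balance on the tank: V dC/dt = Q(C_in − C), so τ = V/Q = 31.479 min.
C(t) = C_in + (C₀ − C_in) e^(−t/τ). Set C = 0.797 and solve for t:
e^(−t/τ) = (C − C_in)/(C₀ − C_in) = (0.797 − 0.0332)/(3.09 − 0.0332) = 0.24987
t = −τ ln(…) = 31.479 × 1.3868 = 43.656 min.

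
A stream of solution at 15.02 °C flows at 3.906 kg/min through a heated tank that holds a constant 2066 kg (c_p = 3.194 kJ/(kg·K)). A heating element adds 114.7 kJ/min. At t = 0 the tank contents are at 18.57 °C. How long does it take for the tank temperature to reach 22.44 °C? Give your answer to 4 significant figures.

Energy balance: M c_p dT/dt = ṁ c_p (T_in − T) + 114.7.
τ = M/ṁ = 528.930 min; T_ss = T_in + Q̇/(ṁ c_p) = 24.2138 °C.
T(t) = T_ss + (T₀ − T_ss) e^(−t/τ). Set T = 22.44:
e^(−t/τ) = (22.44 − 24.2138)/(18.57 − 24.2138) = 0.314295
t = −528.930 · ln(0.314295) = 612.196 min.

612.2 min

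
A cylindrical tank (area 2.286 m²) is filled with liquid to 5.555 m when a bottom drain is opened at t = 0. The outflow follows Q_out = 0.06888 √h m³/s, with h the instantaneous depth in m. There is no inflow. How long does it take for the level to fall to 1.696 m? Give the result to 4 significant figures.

With no inflow, A dh/dt = −0.06888 √h.
∫ h^(−1/2) dh = −(0.06888/A) ∫ dt, giving 2√h = 2√h₀ − (0.06888/A) t.
t = 2A(√h₀ − √h)/0.06888 = 2·2.286·(√5.555 − √1.696)/0.06888
  = 4.57200 × (2.35690 − 1.30231) / 0.06888 = 70.0004 s.

70.00 s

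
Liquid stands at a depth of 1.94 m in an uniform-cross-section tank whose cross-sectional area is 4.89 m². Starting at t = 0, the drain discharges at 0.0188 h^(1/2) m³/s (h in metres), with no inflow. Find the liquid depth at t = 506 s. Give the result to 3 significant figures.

Volume balance on the tank: A dh/dt = −0.0188 √h.
Separate and integrate: 2(√h − √h₀) = −(0.0188/A) t.
√h = √1.94 − 0.0188·506/(2·4.89) = 1.3928 − 0.97268 = 0.42016.
h = 0.42016² = 0.17653 m.

0.177 m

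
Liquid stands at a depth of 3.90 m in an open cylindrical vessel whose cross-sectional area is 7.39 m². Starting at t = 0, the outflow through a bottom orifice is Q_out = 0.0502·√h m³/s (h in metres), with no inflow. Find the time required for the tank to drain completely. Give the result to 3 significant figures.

581 s

Accumulation of liquid (constant cross-section A): A dh/dt = −0.0502 √h.
This is separable: 2 d(√h)/dt = −0.0502/A, so √h = √h₀ − (0.0502/(2A)) t.
Tank is empty when √h = 0: t_empty = 2A√h₀/0.0502.
t_empty = 2·7.39·√3.90/0.0502 = 14.780·1.9748/0.0502 = 581.44 s.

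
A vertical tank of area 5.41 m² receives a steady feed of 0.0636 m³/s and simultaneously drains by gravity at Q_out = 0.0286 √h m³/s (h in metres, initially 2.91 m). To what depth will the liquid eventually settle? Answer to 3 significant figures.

4.95 m

A dh/dt = Q_in − 0.0286 √h. Steady state requires inflow = outflow:
Q_in = 0.0286 √h_ss ⇒ √h_ss = 0.0636/0.0286 = 2.2238.
h_ss = 2.2238² = 4.9452 m. (Since h₀ = 2.91 m < h_ss, the level will rise toward this value.)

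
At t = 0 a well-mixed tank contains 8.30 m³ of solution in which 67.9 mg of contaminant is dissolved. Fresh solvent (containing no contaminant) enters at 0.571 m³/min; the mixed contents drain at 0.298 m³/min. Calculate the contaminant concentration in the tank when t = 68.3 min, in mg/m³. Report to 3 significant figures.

Let m(t) be the amount of contaminant. Volume: V(t) = V₀ + (Q_in − Q_out) t = 8.30 + 0.27300 t; V(68.3) = 26.946 m³.
Species balance (pure solvent in): dm/dt = −Q_out · m/V(t).
Separate: dm/m = −Q_out dt/V(t) ⇒ ln(m/m₀) = −(Q_out/(Q_in−Q_out)) ln(V/V₀).
m = m₀ (V₀/V)^(Q_out/(Q_in−Q_out)) = 67.9 × (8.30/26.946)^(1.0916) = 18.777 mg.
C = m/V = 18.777/26.946 = 0.69683 mg/m³.

0.697 mg/m³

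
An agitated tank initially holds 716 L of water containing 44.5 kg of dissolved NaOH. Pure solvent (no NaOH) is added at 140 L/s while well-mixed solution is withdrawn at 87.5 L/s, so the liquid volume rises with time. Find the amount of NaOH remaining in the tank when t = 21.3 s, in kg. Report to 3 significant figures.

Let m(t) be the amount of NaOH. Volume: V(t) = V₀ + (Q_in − Q_out) t = 716 + 52.500 t; V(21.3) = 1834.2 L.
No NaOH enters, so dm/dt = −Q_out · (m/V).
dm/m = −Q_out dt/(V₀ + 52.500 t); integrating gives ln(m/m₀) = −(Q_out/(Q_in−Q_out)) ln(V/V₀).
m = m₀ (V₀/V)^(Q_out/(Q_in−Q_out)) = 44.5 × (716/1834.2)^(1.6667) = 9.2779 kg.

9.28 kg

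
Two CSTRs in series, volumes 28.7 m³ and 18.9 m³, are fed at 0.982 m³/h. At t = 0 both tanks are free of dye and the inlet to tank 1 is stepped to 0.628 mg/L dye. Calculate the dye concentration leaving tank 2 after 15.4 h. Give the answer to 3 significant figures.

0.0863 mg/L

Each tank obeys Vᵢ dCᵢ/dt = Q(Cᵢ₋₁ − Cᵢ), so τᵢ = Vᵢ/Q.
τ₁ = 28.7/0.982 = 29.226 h; τ₂ = 18.9/0.982 = 19.246 h.
Solving the cascade with C₁(0)=C₂(0)=0 gives C₂(t) = C_in[1 − (τ₁ e^(−t/τ₁) − τ₂ e^(−t/τ₂))/(τ₁ − τ₂)].
At t = 15.4: e^(−t/τ₁) = 0.59042, e^(−t/τ₂) = 0.44926.
C₂ = 0.628·[1 − (29.226·0.59042 − 19.246·0.44926)/(9.9796)] = 0.628·0.13736 = 0.086260 mg/L.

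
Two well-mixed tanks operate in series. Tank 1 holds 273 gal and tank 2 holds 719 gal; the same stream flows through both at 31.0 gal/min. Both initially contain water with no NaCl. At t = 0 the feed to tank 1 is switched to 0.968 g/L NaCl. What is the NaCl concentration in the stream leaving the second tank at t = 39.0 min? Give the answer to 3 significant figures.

Time constants: τᵢ = Vᵢ/Q for each well-mixed tank.
τ₁ = 273/31.0 = 8.8065 min; τ₂ = 719/31.0 = 23.194 min.
Solving the cascade with C₁(0)=C₂(0)=0 gives C₂(t) = C_in[1 − (τ₁ e^(−t/τ₁) − τ₂ e^(−t/τ₂))/(τ₁ − τ₂)].
At t = 39.0: e^(−t/τ₁) = 0.011932, e^(−t/τ₂) = 0.18609.
C₂ = 0.968·[1 − (8.8065·0.011932 − 23.194·0.18609)/(-14.387)] = 0.968·0.70730 = 0.68467 g/L.

0.685 g/L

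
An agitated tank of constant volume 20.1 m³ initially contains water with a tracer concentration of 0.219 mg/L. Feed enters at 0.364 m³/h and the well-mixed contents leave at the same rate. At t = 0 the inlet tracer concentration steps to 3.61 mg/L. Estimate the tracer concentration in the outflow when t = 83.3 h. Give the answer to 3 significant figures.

2.86 mg/L

Species balance on the tank: V dC/dt = Q(C_in − C).
So dC/dt = (C_in − C)/τ with τ = V/Q = 20.1/0.364 = 55.220 h.
Solution: C(t) = C_in + (C₀ − C_in) e^(−t/τ).
C(83.3) = 3.61 + (0.219 − 3.61)·e^(−83.3/55.220) = 3.61 + (-3.3910)·0.22124 = 2.8598 mg/L.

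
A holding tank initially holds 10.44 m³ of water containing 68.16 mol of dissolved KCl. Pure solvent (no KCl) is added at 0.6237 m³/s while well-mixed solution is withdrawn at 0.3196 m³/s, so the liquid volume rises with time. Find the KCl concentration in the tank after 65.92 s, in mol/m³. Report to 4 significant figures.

Let m(t) be the amount of KCl. Volume: V(t) = V₀ + (Q_in − Q_out) t = 10.44 + 0.304100 t; V(65.92) = 30.4863 m³.
Solute balance: dm/dt = 0 − Q_out C = −Q_out m/V(t).
Separate: dm/m = −Q_out dt/V(t) ⇒ ln(m/m₀) = −(Q_out/(Q_in−Q_out)) ln(V/V₀).
m = m₀ (V₀/V)^(Q_out/(Q_in−Q_out)) = 68.16 × (10.44/30.4863)^(1.05097) = 22.1006 mol.
C = m/V = 22.1006/30.4863 = 0.724936 mol/m³.

0.7249 mol/m³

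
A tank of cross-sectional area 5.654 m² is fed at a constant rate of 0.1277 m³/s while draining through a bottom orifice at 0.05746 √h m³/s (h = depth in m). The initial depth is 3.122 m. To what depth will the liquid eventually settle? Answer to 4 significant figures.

Volume balance on the tank: A dh/dt = Q_in − 0.05746 √h. At steady state dh/dt = 0:
Q_in = 0.05746 √h_ss ⇒ √h_ss = 0.1277/0.05746 = 2.22242.
h_ss = 2.22242² = 4.93913 m. (Since h₀ = 3.122 m < h_ss, the level will rise toward this value.)

4.939 m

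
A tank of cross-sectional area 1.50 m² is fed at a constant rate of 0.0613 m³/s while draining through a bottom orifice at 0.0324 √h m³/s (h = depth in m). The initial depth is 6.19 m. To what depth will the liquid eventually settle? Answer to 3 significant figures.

3.58 m

Unsteady balance on liquid volume: A dh/dt = Q_in − 0.0324 √h. At steady state dh/dt = 0:
Q_in = 0.0324 √h_ss ⇒ √h_ss = 0.0613/0.0324 = 1.8920.
h_ss = 1.8920² = 3.5796 m. (Since h₀ = 6.19 m > h_ss, the level will fall toward this value.)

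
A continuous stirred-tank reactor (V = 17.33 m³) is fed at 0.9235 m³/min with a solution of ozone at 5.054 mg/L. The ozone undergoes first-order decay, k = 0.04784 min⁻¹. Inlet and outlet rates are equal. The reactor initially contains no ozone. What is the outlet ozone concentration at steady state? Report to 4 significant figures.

Accumulation = in − out − consumed: V dC/dt = Q C_in − Q C − k V C.
Steady state (dC/dt = 0): C_ss = Q C_in/(Q + kV) = C_in/(1 + kV/Q).
C_ss = 0.9235·5.054/(0.9235 + 0.04784·17.33) = 4.66737/1.75257 = 2.66316 mg/L.

2.663 mg/L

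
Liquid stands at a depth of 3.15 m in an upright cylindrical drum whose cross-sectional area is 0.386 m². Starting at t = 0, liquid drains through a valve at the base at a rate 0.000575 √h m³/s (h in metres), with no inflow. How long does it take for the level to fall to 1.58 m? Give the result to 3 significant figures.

695 s

With no inflow, A dh/dt = −0.000575 √h.
Separate and integrate: 2(√h − √h₀) = −(0.000575/A) t.
t = 2A(√h₀ − √h)/0.000575 = 2·0.386·(√3.15 − √1.58)/0.000575
  = 0.77200 × (1.7748 − 1.2570) / 0.000575 = 695.26 s.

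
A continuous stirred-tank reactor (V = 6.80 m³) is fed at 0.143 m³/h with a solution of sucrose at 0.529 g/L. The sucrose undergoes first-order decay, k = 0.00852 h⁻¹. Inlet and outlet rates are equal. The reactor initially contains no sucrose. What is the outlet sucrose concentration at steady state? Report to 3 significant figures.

Accumulation = in − out − consumed: V dC/dt = Q C_in − Q C − k V C.
Steady state (dC/dt = 0): C_ss = Q C_in/(Q + kV) = C_in/(1 + kV/Q).
C_ss = 0.143·0.529/(0.143 + 0.00852·6.80) = 0.075647/0.20094 = 0.37647 g/L.

0.376 g/L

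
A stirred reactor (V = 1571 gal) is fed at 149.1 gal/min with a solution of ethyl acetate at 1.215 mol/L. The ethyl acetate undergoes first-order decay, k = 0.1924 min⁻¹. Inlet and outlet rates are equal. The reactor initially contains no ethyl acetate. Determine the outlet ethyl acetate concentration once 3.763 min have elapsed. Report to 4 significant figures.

Accumulation = in − out − consumed: V dC/dt = Q C_in − Q C − k V C.
This is linear with rate a = Q/V + k = 0.287308 min⁻¹.
C_ss = Q C_in/(Q + kV) = 0.401357 mol/L; C(t) = C_ss + (C₀ − C_ss) e^(−a t).
C(3.763) = 0.401357 + (-0.401357)·e^(−0.287308·3.763) = 0.401357 + (-0.401357)·0.339209 = 0.265213 mol/L.

0.2652 mol/L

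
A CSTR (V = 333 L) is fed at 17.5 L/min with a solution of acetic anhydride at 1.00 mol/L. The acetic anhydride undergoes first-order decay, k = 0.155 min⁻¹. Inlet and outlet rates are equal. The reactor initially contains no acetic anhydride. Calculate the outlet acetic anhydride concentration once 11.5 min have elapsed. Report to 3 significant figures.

Accumulation = in − out − consumed: V dC/dt = Q C_in − Q C − k V C.
This is linear with rate a = Q/V + k = 0.20755 min⁻¹.
C_ss = Q C_in/(Q + kV) = 0.25320 mol/L; C(t) = C_ss + (C₀ − C_ss) e^(−a t).
C(11.5) = 0.25320 + (-0.25320)·e^(−0.20755·11.5) = 0.25320 + (-0.25320)·0.091918 = 0.22993 mol/L.

0.230 mol/L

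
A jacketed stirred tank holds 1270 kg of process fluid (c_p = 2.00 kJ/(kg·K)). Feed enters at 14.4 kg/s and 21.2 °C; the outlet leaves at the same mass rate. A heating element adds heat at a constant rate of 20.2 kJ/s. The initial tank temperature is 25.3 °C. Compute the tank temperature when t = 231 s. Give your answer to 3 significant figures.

22.1 °C

Energy balance: M c_p dT/dt = ṁ c_p (T_in − T) + 20.2.
Rearrange: dT/dt = (T_ss − T)/τ with τ = M/ṁ = 88.194 s and T_ss = T_in + Q̇/(ṁ c_p) = 21.901 °C.
Integrating: T(t) = T_ss + (T₀ − T_ss) e^(−t/τ).
T(231) = 21.901 + (3.3986)·e^(−231/88.194) = 21.901 + (3.3986)·0.072860 = 22.149 °C.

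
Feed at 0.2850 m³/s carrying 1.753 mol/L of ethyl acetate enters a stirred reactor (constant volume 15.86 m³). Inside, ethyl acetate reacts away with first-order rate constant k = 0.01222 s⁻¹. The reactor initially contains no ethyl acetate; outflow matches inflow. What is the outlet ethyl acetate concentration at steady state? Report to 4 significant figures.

Accumulation = in − out − consumed: V dC/dt = Q C_in − Q C − k V C.
At steady state: 0 = Q C_in − (Q + kV) C_ss, so C_ss = Q C_in/(Q + kV).
C_ss = 0.2850·1.753/(0.2850 + 0.01222·15.86) = 0.499605/0.478809 = 1.04343 mol/L.

1.043 mol/L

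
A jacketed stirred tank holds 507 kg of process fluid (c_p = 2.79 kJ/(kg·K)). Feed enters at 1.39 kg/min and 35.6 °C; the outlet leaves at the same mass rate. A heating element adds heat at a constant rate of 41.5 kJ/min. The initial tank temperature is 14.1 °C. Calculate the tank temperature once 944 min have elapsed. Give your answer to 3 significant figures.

First-law balance (no shaft work): M c_p dT/dt = ṁ c_p (T_in − T) + 41.5.
Rearrange: dT/dt = (T_ss − T)/τ with τ = M/ṁ = 364.75 min and T_ss = T_in + Q̇/(ṁ c_p) = 46.301 °C.
Solution: T(t) = T_ss + (T₀ − T_ss) e^(−t/τ).
T(944) = 46.301 + (-32.201)·e^(−944/364.75) = 46.301 + (-32.201)·0.075164 = 43.881 °C.

43.9 °C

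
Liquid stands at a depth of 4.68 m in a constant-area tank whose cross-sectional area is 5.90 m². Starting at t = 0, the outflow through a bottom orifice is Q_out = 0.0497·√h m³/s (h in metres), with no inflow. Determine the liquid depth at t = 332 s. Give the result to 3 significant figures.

With no inflow, A dh/dt = −0.0497 √h.
∫ h^(−1/2) dh = −(0.0497/A) ∫ dt, giving 2√h = 2√h₀ − (0.0497/A) t.
√h = √4.68 − 0.0497·332/(2·5.90) = 2.1633 − 1.3983 = 0.76499.
h = 0.76499² = 0.58521 m.

0.585 m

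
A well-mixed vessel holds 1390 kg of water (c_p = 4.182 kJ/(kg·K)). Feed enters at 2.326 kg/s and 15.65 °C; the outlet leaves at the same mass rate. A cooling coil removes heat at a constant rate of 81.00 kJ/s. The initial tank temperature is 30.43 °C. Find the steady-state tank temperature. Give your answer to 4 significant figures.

Unsteady energy balance on the tank contents: M c_p dT/dt = ṁ c_p (T_in − T) − 81.00.
At steady state dT/dt = 0 ⇒ T_ss = T_in − Q̇/(ṁ c_p) = 15.65 − 81.00/(2.326·4.182) = 7.32295 °C.

7.323 °C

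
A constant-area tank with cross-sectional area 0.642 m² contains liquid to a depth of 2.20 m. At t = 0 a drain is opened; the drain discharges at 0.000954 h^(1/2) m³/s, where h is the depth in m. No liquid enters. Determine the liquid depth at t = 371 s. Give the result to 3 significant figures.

With no inflow, A dh/dt = −0.000954 √h.
This is separable: 2 d(√h)/dt = −0.000954/A, so √h = √h₀ − (0.000954/(2A)) t.
√h = √2.20 − 0.000954·371/(2·0.642) = 1.4832 − 0.27565 = 1.2076.
h = 1.2076² = 1.4583 m.

1.46 m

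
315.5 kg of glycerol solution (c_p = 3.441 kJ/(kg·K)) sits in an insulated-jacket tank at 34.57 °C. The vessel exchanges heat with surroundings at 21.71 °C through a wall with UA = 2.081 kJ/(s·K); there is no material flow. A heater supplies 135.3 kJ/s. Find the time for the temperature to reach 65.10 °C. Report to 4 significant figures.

Lumped-capacitance energy balance: M c_p dT/dt = UA(T_amb − T) + Q̇.
τ = M c_p/UA = 521.689 s; T_ss = T_amb + Q̇/UA = 21.71 + 135.3/2.081 = 86.7268 °C.
T(t) = T_ss + (T₀ − T_ss)e^(−t/τ); set T = 65.10:
t = −τ ln[(T − T_ss)/(T₀ − T_ss)] = −521.689 · ln(0.414650) = 459.254 s.

459.3 s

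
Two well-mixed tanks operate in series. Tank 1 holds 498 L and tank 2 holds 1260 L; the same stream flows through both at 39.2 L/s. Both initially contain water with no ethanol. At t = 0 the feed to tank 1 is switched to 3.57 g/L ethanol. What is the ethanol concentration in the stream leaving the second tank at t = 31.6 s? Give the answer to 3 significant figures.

1.56 g/L

Species balance on tank i: dCᵢ/dt = (Cᵢ₋₁ − Cᵢ)/τᵢ with τᵢ = Vᵢ/Q.
τ₁ = 498/39.2 = 12.704 s; τ₂ = 1260/39.2 = 32.143 s.
Solving the cascade with C₁(0)=C₂(0)=0 gives C₂(t) = C_in[1 − (τ₁ e^(−t/τ₁) − τ₂ e^(−t/τ₂))/(τ₁ − τ₂)].
At t = 31.6: e^(−t/τ₁) = 0.083127, e^(−t/τ₂) = 0.37415.
C₂ = 3.57·[1 − (12.704·0.083127 − 32.143·0.37415)/(-19.439)] = 3.57·0.43566 = 1.5553 g/L.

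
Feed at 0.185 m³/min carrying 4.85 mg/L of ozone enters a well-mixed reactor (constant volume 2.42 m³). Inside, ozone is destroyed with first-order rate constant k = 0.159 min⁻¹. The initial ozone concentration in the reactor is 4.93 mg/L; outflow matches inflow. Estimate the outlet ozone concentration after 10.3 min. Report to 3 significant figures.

1.87 mg/L

V dC/dt = Q(C_in − C) − k V C.
dC/dt = (Q/V) C_in − (Q/V + k) C; effective rate a = Q/V + k = 0.076446 + 0.159 = 0.23545 min⁻¹.
C_ss = Q C_in/(Q + kV) = 1.5747 mg/L; C(t) = C_ss + (C₀ − C_ss) e^(−a t).
C(10.3) = 1.5747 + (3.3553)·e^(−0.23545·10.3) = 1.5747 + (3.3553)·0.088470 = 1.8716 mg/L.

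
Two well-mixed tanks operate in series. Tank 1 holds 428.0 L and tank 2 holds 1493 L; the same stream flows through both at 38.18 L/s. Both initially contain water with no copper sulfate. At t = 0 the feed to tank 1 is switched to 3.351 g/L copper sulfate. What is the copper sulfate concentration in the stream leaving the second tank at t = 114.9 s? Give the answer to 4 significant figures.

3.102 g/L

Each tank obeys Vᵢ dCᵢ/dt = Q(Cᵢ₋₁ − Cᵢ), so τᵢ = Vᵢ/Q.
τ₁ = 428.0/38.18 = 11.2101 s; τ₂ = 1493/38.18 = 39.1042 s.
Solving the cascade with C₁(0)=C₂(0)=0 gives C₂(t) = C_in[1 − (τ₁ e^(−t/τ₁) − τ₂ e^(−t/τ₂))/(τ₁ − τ₂)].
At t = 114.9: e^(−t/τ₁) = 3.53673e-05, e^(−t/τ₂) = 0.0529557.
C₂ = 3.351·[1 − (11.2101·3.53673e-05 − 39.1042·0.0529557)/(-27.8942)] = 3.351·0.925777 = 3.10228 g/L.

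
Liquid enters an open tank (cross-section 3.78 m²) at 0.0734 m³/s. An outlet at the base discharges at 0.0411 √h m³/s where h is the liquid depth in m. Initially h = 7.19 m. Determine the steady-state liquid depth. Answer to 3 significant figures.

A dh/dt = Q_in − 0.0411 √h. Steady state requires inflow = outflow:
Q_in = 0.0411 √h_ss ⇒ √h_ss = 0.0734/0.0411 = 1.7859.
h_ss = 1.7859² = 3.1894 m. (Since h₀ = 7.19 m > h_ss, the level will fall toward this value.)

3.19 m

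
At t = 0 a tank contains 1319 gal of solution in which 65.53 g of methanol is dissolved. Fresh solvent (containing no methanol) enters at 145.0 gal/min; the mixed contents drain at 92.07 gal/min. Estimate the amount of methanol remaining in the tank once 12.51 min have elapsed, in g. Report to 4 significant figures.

32.29 g

Let m(t) be the amount of methanol. Volume: V(t) = V₀ + (Q_in − Q_out) t = 1319 + 52.9300 t; V(12.51) = 1981.15 gal.
Solute balance: dm/dt = 0 − Q_out C = −Q_out m/V(t).
Separate: dm/m = −Q_out dt/V(t) ⇒ ln(m/m₀) = −(Q_out/(Q_in−Q_out)) ln(V/V₀).
m = m₀ (V₀/V)^(Q_out/(Q_in−Q_out)) = 65.53 × (1319/1981.15)^(1.73947) = 32.2940 g.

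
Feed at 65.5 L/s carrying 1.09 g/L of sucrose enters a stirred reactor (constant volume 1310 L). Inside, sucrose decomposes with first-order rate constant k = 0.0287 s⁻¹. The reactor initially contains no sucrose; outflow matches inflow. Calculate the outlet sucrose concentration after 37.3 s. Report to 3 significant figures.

0.656 g/L

V dC/dt = Q(C_in − C) − k V C.
This is linear with rate a = Q/V + k = 0.078700 s⁻¹.
C_ss = Q C_in/(Q + kV) = 0.69250 g/L; C(t) = C_ss + (C₀ − C_ss) e^(−a t).
C(37.3) = 0.69250 + (-0.69250)·e^(−0.078700·37.3) = 0.69250 + (-0.69250)·0.053104 = 0.65573 g/L.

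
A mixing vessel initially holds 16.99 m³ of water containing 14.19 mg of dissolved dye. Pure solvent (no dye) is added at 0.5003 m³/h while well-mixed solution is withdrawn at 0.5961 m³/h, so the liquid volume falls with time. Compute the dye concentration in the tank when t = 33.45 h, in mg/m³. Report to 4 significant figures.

0.2804 mg/m³

Let m(t) be the amount of dye. Volume: V(t) = V₀ + (Q_in − Q_out) t = 16.99 − 0.0958000 t; V(33.45) = 13.7855 m³.
No dye enters, so dm/dt = −Q_out · (m/V).
Separate: dm/m = −Q_out dt/V(t) ⇒ ln(m/m₀) = −(Q_out/(Q_in−Q_out)) ln(V/V₀).
m = m₀ (V₀/V)^(Q_out/(Q_in−Q_out)) = 14.19 × (16.99/13.7855)^(-6.22234) = 3.86521 mg.
C = m/V = 3.86521/13.7855 = 0.280383 mg/m³.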